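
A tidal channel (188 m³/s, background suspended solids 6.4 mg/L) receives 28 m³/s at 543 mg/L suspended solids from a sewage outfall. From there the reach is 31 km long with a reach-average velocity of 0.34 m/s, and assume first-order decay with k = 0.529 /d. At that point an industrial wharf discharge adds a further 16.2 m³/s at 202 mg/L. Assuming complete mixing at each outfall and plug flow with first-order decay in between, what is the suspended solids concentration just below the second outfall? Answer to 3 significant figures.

Conservation of mass: C = (188.0·6.400 + 28.00·543.0) / 216.0 = 16410/216.0 = 75.96 mg/L; combined flow 216.0 m³/s.
Travel time t = 31·1000 / 0.34 = 91180 s = 25.33 h.
First-order decay: C = 75.96·exp(−k·t) = 75.96·0.5722 = 43.46 mg/L.
At the second outfall, C = (216.0·43.46 + 16.20·202.0) / (216.0 + 16.20) = 54.53 mg/L.

54.5 mg/L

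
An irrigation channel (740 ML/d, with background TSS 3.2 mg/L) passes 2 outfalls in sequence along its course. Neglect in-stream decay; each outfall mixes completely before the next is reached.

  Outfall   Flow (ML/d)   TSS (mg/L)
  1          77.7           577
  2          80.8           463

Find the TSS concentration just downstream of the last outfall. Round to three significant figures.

94.2 mg/L

Outfall 1: combined Q = 817.7 ML/d; C = (740.0·3.200 + 77.70·577.0)/817.7 = 57.72 mg/L.
Outfall 2: combined Q = 898.5 ML/d; C = (817.7·57.72 + 80.80·463.0)/898.5 = 94.17 mg/L.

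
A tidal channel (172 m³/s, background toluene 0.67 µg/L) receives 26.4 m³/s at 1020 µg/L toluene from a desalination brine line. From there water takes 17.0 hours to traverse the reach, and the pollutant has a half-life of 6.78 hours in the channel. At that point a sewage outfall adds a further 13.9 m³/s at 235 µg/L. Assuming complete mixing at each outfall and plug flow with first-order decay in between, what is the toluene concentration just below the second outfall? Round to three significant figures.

Mixed concentration C = ΣQC/ΣQ = (172.0·0.6700 + 26.40·1020) / 198.4 = 27040/198.4 = 136.3 µg/L; combined flow 198.4 m³/s.
Half-life 6.78 h → k = ln 2 / 6.78 = 0.1022 h⁻¹ = 2.454 d⁻¹.
Decay over the reach: 136.3·exp(−kt) = 136.3·0.1759 = 23.97 µg/L.
At the second outfall, C = (198.4·23.97 + 13.90·235.0) / (198.4 + 13.90) = 37.79 µg/L.

37.8 µg/L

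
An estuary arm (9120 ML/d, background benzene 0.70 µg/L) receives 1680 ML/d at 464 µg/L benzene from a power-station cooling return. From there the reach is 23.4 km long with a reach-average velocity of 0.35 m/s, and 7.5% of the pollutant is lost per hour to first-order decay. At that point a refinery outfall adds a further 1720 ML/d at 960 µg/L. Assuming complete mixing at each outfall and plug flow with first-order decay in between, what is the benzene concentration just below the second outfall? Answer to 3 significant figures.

Mixed concentration C = ΣQC/ΣQ = (9120·0.7000 + 1680·464.0) / 10800 = 785900/10800 = 72.77 µg/L; combined flow 10800 ML/d.
Travel time t = 23.4·1000 / 0.35 = 66860 s = 18.57 h.
7.5%/h lost → k = −ln(1 − 0.075) = 0.07796 h⁻¹.
Decay over the reach: 72.77·exp(−kt) = 72.77·0.2351 = 17.11 µg/L.
At the second outfall, C = (10800·17.11 + 1720·960.0) / (10800 + 1720) = 146.6 µg/L.

147 µg/L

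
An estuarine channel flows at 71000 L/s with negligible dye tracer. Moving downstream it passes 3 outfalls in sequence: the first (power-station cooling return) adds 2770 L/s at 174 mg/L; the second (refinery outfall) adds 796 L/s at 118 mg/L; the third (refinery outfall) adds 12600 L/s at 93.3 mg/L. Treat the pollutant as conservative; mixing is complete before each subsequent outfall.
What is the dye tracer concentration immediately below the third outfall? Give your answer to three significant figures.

Below outfall 1: Q → 73770 L/s, C = (71000·0 + 2770·174.0)/73770 = 6.534 mg/L.
Below outfall 2: Q → 74570 L/s, C = (73770·6.534 + 796.0·118.0)/74570 = 7.723 mg/L.
Below outfall 3: Q → 87170 L/s, C = (74570·7.723 + 12600·93.30)/87170 = 20.09 mg/L.

20.1 mg/L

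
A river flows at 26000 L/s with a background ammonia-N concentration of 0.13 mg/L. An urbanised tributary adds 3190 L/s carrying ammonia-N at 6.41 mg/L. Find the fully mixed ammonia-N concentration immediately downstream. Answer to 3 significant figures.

After mixing, C = (26000·0.1300 + 3190·6.410) / 29190 = 23830/29190 = 0.8163 mg/L.

0.816 mg/L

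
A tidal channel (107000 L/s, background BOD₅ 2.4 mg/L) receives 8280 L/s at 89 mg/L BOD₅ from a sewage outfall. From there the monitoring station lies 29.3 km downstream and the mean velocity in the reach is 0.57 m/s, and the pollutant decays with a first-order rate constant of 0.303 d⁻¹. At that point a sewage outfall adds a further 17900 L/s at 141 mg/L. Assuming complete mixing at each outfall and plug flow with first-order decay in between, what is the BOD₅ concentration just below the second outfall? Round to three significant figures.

After mixing, C = (107000·2.400 + 8280·89.00) / 115300 = 993700/115300 = 8.620 mg/L; combined flow 115300 L/s.
Travel time t = 29.3·1000 / 0.57 = 51400 s = 14.28 h.
After decay, C = 8.620 × e^(−kt) = 8.620 × 0.8350 = 7.198 mg/L.
Second outfall: C = (115300·7.198 + 17900·141.0)/133200 = 25.18 mg/L.

25.2 mg/L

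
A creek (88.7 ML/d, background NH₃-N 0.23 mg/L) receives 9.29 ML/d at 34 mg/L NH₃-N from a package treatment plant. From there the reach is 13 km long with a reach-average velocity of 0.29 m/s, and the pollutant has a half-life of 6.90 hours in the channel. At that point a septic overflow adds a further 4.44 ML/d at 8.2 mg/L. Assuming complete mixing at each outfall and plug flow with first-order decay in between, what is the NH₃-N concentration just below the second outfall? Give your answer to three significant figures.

1.30 mg/L

Mass balance: C = (88.70·0.2300 + 9.290·34.00) / 97.99 = 336.3/97.99 = 3.432 mg/L; combined flow 97.99 ML/d.
Travel time t = 13·1000 / 0.29 = 44830 s = 12.45 h.
Half-life 6.90 h → k = ln 2 / 6.90 = 0.1005 h⁻¹ = 2.411 d⁻¹.
First-order decay: C = 3.432·exp(−k·t) = 3.432·0.2862 = 0.9823 mg/L.
At the second outfall, C = (97.99·0.9823 + 4.440·8.200) / (97.99 + 4.440) = 1.295 mg/L.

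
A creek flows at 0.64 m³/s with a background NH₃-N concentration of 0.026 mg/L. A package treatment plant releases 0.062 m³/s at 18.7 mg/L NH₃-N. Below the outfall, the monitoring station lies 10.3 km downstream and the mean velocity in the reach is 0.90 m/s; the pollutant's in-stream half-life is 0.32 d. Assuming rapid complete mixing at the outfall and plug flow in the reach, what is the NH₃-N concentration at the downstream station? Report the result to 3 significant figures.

After mixing, C = (0.6400·0.02600 + 0.06200·18.70) / 0.7020 = 1.176/0.7020 = 1.675 mg/L.
Travel time t = 10.3·1000 / 0.90 = 11440 s = 3.179 h.
Half-life 0.32 d → k = ln 2 / 0.32 = 2.166 d⁻¹.
First-order decay: C = 1.675·exp(−k·t) = 1.675·0.7506 = 1.257 mg/L.

1.26 mg/L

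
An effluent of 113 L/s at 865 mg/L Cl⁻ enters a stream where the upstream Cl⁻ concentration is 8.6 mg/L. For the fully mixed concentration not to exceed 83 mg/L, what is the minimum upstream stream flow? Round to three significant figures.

1190 L/s

Set C_mix = 83: (Q·8.600 + 113.0·865.0) / (Q + 113.0) = 83
→ Q = 113.0·(865.0 − 83)/(83 − 8.600) = 1188 L/s.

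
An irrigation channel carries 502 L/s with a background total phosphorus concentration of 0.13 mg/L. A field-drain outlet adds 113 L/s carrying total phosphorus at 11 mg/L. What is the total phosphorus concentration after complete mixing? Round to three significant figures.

2.13 mg/L

Mixed concentration C = ΣQC/ΣQ = (502.0·0.1300 + 113.0·11.00) / 615.0 = 1308/615.0 = 2.127 mg/L.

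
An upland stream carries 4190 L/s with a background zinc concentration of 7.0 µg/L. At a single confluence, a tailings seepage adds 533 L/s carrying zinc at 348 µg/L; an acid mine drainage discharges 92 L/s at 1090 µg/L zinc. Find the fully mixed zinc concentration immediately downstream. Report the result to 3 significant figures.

Conservation of mass: C = (4190·7.000 + 533.0·348.0 + 92.00·1090) / 4815 = 315100/4815 = 65.44 µg/L.

65.4 µg/L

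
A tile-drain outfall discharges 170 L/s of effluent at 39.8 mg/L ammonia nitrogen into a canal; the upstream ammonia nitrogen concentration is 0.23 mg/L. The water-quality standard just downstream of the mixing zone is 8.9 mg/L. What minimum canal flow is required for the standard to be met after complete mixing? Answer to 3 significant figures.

606 L/s

Set C_mix = 8.9: (Q·0.2300 + 170.0·39.80) / (Q + 170.0) = 8.9
→ Q = 170.0·(39.80 − 8.9)/(8.9 − 0.2300) = 605.9 L/s.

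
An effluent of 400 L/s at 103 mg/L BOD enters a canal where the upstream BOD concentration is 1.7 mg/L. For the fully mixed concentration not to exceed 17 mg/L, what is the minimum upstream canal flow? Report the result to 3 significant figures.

Set C_mix = 17: (Q·1.700 + 400.0·103.0) / (Q + 400.0) = 17
→ Q = 400.0·(103.0 − 17)/(17 − 1.700) = 2248 L/s.

2250 L/s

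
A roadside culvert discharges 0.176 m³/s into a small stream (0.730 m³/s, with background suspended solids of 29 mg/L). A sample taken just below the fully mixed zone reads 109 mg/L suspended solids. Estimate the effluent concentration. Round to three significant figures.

Mass balance: 0.7300·29.00 + 0.1760·Cₑ = 0.9060·109.0
→ Cₑ = (0.9060·109.0 − 0.7300·29.00) / 0.1760 = 440.8 mg/L.

441 mg/L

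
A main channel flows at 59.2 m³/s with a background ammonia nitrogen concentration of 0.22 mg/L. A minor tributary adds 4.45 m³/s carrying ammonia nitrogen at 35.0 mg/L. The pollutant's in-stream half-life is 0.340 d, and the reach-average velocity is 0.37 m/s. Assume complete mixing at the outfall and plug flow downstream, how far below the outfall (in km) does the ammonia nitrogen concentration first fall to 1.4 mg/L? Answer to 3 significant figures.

Conservation of mass: C = (59.20·0.2200 + 4.450·35.00) / 63.65 = 168.8/63.65 = 2.652 mg/L.
Half-life 0.340 d → k = ln 2 / 0.340 = 2.039 d⁻¹.
Set 2.652·exp(−k·t) = 1.4 → t = ln(2.652/1.4)/k = 27070 s = 7.519 h.
Distance = v·t = 0.37·27070 = 10020 m = 10.02 km.

10.0 km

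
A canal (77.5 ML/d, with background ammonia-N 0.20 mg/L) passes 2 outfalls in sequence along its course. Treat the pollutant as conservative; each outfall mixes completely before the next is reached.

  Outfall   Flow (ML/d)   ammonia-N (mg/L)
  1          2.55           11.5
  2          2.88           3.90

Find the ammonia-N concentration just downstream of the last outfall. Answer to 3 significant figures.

After outfall 1: Q = 77.50 + 2.550 = 80.05 ML/d; C = (77.50·0.2000 + 2.550·11.50)/80.05 = 0.5600 mg/L.
After outfall 2: Q = 80.05 + 2.880 = 82.93 ML/d; C = (80.05·0.5600 + 2.880·3.900)/82.93 = 0.6760 mg/L.

0.676 mg/L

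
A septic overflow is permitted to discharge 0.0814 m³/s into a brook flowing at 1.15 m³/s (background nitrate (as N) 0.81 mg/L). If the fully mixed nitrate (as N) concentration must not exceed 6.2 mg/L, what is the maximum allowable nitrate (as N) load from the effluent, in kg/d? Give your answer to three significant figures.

579 kg/d

Mass balance at the limit: 1.150·0.8100 + 0.08140·Cₑ = 1.231·6.2 → Cₑ = 82.35 mg/L.
Load = 0.08140 m³/s × 82.35 g/m³ × 86 400 s/d = 579.2 kg/d.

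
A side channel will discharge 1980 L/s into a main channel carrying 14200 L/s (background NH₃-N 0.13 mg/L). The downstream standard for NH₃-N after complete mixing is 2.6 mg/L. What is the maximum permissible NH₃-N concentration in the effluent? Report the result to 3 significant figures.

20.3 mg/L

At the limit, (Qr·Cr + Qe·Cₑ)/(Qr + Qe) = 2.6:
Cₑ = (16180·2.6 − 14200·0.1300) / 1980 = 20.31 mg/L.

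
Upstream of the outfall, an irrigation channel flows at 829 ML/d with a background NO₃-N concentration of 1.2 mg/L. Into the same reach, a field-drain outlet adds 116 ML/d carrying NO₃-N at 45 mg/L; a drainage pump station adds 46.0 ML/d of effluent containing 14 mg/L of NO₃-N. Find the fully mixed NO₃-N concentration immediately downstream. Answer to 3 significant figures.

6.92 mg/L

Conservation of mass: C = (829.0·1.200 + 116.0·45.00 + 46.00·14.00) / 991.0 = 6859/991.0 = 6.921 mg/L.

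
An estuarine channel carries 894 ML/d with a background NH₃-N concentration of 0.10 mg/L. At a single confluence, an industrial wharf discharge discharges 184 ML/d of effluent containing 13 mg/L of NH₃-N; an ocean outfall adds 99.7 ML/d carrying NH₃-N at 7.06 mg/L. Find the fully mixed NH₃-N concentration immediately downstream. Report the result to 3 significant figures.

2.70 mg/L

Conservation of mass: C = (894.0·0.1000 + 184.0·13.00 + 99.70·7.060) / 1178 = 3185/1178 = 2.705 mg/L.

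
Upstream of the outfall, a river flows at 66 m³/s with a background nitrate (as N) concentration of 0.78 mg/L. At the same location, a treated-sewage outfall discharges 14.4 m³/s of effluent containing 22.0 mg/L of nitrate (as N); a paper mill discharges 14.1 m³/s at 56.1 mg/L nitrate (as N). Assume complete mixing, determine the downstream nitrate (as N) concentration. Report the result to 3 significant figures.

12.3 mg/L

Mixed concentration C = ΣQC/ΣQ = (66.00·0.7800 + 14.40·22.00 + 14.10·56.10) / 94.50 = 1159/94.50 = 12.27 mg/L.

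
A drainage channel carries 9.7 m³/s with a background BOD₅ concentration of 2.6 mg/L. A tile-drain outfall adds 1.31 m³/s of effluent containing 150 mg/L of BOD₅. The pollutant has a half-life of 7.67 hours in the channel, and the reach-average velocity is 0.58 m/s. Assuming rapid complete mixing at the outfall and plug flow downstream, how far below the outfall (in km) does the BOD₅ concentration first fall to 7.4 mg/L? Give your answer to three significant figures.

Flow-weighted average: C = (9.700·2.600 + 1.310·150.0) / 11.01 = 221.7/11.01 = 20.14 mg/L.
Half-life 7.67 h → k = ln 2 / 7.67 = 0.09037 h⁻¹ = 2.169 d⁻¹.
Set 20.14·exp(−k·t) = 7.4 → t = ln(20.14/7.4)/k = 39880 s = 11.08 h.
Distance = v·t = 0.58·39880 = 23130 m = 23.13 km.

23.1 km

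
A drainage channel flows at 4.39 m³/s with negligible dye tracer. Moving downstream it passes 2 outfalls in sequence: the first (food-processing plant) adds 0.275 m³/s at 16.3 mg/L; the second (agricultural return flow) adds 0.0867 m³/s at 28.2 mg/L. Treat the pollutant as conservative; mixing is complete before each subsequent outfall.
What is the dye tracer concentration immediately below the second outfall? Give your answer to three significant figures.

Outfall 1: combined Q = 4.665 m³/s; C = (4.390·0 + 0.2750·16.30)/4.665 = 0.9609 mg/L.
Outfall 2: combined Q = 4.752 m³/s; C = (4.665·0.9609 + 0.08670·28.20)/4.752 = 1.458 mg/L.

1.46 mg/L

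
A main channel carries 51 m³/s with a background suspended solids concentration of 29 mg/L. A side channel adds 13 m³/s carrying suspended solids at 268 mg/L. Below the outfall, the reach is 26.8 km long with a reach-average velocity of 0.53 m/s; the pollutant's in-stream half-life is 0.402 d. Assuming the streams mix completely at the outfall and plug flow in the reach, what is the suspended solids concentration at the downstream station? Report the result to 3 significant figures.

Flow-weighted average: C = (51.00·29.00 + 13.00·268.0) / 64.00 = 4963/64.00 = 77.55 mg/L.
Travel time t = 26.8·1000 / 0.53 = 50570 s = 14.05 h.
Half-life 0.402 d → k = ln 2 / 0.402 = 1.724 d⁻¹.
First-order decay: C = 77.55·exp(−k·t) = 77.55·0.3645 = 28.27 mg/L.

28.3 mg/L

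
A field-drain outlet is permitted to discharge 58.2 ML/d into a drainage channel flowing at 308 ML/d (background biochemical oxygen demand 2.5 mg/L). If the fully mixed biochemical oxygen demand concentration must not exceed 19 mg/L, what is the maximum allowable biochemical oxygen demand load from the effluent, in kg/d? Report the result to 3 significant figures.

Mass balance at the limit: 308.0·2.500 + 58.20·Cₑ = 366.2·19 → Cₑ = 106.3 mg/L.
58.20 ML/d = 0.6736 m³/s. Load = 0.6736 m³/s × 106.3 g/m³ × 86 400 s/d = 6188 kg/d.

6190 kg/d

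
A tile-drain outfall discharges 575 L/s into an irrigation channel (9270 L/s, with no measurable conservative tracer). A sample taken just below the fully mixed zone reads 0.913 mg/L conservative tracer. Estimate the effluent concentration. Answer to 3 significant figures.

Mass balance: 9270·0 + 575.0·Cₑ = 9845·0.9130
→ Cₑ = (9845·0.9130 − 9270·0) / 575.0 = 15.63 mg/L.

15.6 mg/L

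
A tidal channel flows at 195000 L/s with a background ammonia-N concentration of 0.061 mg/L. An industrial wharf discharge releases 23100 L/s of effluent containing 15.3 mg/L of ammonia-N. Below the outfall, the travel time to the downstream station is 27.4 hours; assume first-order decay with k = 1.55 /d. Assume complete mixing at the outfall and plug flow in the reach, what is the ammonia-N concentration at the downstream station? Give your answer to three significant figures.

0.285 mg/L

Mass balance: C = (195000·0.06100 + 23100·15.30) / 218100 = 365300/218100 = 1.675 mg/L.
Applying C = C₀e^(−kt): 1.675 × 0.1704 = 0.2854 mg/L.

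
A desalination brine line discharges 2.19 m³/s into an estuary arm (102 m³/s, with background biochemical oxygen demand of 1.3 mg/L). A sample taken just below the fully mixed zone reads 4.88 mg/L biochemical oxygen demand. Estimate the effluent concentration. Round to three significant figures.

Mass balance: 102.0·1.300 + 2.190·Cₑ = 104.2·4.880
→ Cₑ = (104.2·4.880 − 102.0·1.300) / 2.190 = 171.6 mg/L.

172 mg/L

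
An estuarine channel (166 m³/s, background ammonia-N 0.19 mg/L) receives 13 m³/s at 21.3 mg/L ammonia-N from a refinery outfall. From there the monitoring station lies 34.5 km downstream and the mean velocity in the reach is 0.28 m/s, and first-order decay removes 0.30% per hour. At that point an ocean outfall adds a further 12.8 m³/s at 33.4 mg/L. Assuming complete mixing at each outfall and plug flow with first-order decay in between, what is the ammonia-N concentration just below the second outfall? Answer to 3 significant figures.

3.68 mg/L

Conservation of mass: C = (166.0·0.1900 + 13.00·21.30) / 179.0 = 308.4/179.0 = 1.723 mg/L; combined flow 179.0 m³/s.
Travel time t = 34.5·1000 / 0.28 = 123200 s = 34.23 h.
0.30%/h lost → k = −ln(1 − 0.003) = 0.003005 h⁻¹.
First-order decay: C = 1.723·exp(−k·t) = 1.723·0.9023 = 1.555 mg/L.
At the second outfall, C = (179.0·1.555 + 12.80·33.40) / (179.0 + 12.80) = 3.680 mg/L.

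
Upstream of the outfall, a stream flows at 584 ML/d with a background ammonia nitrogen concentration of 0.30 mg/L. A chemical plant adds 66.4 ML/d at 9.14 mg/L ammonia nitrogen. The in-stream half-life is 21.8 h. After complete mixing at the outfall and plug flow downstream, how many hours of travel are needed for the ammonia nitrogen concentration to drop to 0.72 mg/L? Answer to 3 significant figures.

16.1 h

After mixing, C = (584.0·0.3000 + 66.40·9.140) / 650.4 = 782.1/650.4 = 1.202 mg/L.
Half-life 21.8 h → k = ln 2 / 21.8 = 0.03180 h⁻¹ = 0.7631 d⁻¹.
1.202·exp(−k·t) = 0.72 → t = ln(1.202/0.72)/k = 58070 s = 16.13 h.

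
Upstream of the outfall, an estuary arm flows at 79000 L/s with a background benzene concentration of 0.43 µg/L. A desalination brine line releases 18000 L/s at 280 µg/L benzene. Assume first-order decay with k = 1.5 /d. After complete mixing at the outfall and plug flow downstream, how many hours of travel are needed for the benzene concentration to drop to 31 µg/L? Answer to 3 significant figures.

8.37 h

Mixed concentration C = ΣQC/ΣQ = (79000·0.4300 + 18000·280.0) / 97000 = 5074000/97000 = 52.31 µg/L.
52.31·exp(−k·t) = 31 → t = ln(52.31/31)/k = 30140 s = 8.371 h.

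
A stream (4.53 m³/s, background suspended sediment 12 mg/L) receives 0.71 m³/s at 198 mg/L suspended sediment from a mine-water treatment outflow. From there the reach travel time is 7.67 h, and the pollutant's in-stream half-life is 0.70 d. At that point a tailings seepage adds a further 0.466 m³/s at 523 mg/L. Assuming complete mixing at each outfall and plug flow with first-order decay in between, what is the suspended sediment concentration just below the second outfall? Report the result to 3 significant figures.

67.6 mg/L

Mass balance: C = (4.530·12.00 + 0.7100·198.0) / 5.240 = 194.9/5.240 = 37.20 mg/L; combined flow 5.240 m³/s.
Half-life 0.70 d → k = ln 2 / 0.70 = 0.9902 d⁻¹.
First-order decay: C = 37.20·exp(−k·t) = 37.20·0.7287 = 27.11 mg/L.
At the second outfall, C = (5.240·27.11 + 0.4660·523.0) / (5.240 + 0.4660) = 67.61 mg/L.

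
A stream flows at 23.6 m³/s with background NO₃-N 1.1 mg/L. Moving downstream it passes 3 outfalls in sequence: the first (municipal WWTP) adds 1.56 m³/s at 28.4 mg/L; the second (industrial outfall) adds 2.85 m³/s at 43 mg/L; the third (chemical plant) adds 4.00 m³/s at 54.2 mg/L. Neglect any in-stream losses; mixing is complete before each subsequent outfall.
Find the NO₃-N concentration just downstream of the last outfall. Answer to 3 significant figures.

Outfall 1: combined Q = 25.16 m³/s; C = (23.60·1.100 + 1.560·28.40)/25.16 = 2.793 mg/L.
Outfall 2: combined Q = 28.01 m³/s; C = (25.16·2.793 + 2.850·43.00)/28.01 = 6.884 mg/L.
Outfall 3: combined Q = 32.01 m³/s; C = (28.01·6.884 + 4.000·54.20)/32.01 = 12.80 mg/L.

12.8 mg/L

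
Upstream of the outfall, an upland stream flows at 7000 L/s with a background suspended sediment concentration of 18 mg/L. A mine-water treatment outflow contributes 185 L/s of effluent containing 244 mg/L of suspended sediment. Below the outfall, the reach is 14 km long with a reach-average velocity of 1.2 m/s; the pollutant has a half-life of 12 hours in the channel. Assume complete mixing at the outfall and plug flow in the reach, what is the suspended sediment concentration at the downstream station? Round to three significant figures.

Flow-weighted average: C = (7000·18.00 + 185.0·244.0) / 7185 = 171100/7185 = 23.82 mg/L.
Travel time t = 14·1000 / 1.2 = 11670 s = 3.241 h.
Half-life 12 h → k = ln 2 / 12 = 0.05776 h⁻¹ = 1.386 d⁻¹.
Decay over the reach: 23.82·exp(−kt) = 23.82·0.8293 = 19.75 mg/L.

19.8 mg/L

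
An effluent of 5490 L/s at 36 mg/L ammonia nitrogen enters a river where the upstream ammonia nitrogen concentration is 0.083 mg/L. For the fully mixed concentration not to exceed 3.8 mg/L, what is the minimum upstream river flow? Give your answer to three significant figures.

Set C_mix = 3.8: (Q·0.08300 + 5490·36.00) / (Q + 5490) = 3.8
→ Q = 5490·(36.00 − 3.8)/(3.8 − 0.08300) = 47560 L/s.

47600 L/s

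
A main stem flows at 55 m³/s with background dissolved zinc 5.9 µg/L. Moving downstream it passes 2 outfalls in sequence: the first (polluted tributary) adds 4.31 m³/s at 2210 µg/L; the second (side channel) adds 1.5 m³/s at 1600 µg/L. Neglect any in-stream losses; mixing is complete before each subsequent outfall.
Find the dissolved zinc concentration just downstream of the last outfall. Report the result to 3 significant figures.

Below outfall 1: Q → 59.31 m³/s, C = (55.00·5.900 + 4.310·2210)/59.31 = 166.1 µg/L.
Below outfall 2: Q → 60.81 m³/s, C = (59.31·166.1 + 1.500·1600)/60.81 = 201.4 µg/L.

201 µg/L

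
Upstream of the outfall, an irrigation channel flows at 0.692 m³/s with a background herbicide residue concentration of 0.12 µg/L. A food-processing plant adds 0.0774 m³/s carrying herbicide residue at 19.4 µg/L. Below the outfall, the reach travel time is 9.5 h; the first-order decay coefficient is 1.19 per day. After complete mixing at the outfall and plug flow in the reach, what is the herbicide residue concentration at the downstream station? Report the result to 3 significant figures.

1.29 µg/L

Mixed concentration C = ΣQC/ΣQ = (0.6920·0.1200 + 0.07740·19.40) / 0.7694 = 1.585/0.7694 = 2.060 µg/L.
First-order decay: C = 2.060·exp(−k·t) = 2.060·0.6244 = 1.286 µg/L.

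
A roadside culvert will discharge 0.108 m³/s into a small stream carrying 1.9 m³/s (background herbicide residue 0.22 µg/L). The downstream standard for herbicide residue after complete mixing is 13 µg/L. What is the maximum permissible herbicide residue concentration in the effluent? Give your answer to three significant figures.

At the limit, (Qr·Cr + Qe·Cₑ)/(Qr + Qe) = 13:
Cₑ = (2.008·13 − 1.900·0.2200) / 0.1080 = 237.8 µg/L.

238 µg/L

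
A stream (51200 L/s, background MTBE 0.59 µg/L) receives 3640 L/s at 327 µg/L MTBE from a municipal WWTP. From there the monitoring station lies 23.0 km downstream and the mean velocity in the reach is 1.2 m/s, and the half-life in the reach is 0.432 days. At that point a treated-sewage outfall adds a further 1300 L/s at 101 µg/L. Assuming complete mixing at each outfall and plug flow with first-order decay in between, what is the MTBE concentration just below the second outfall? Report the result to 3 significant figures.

17.6 µg/L

After mixing, C = (51200·0.5900 + 3640·327.0) / 54840 = 1220000/54840 = 22.26 µg/L; combined flow 54840 L/s.
Travel time t = 23.0·1000 / 1.2 = 19170 s = 5.324 h.
Half-life 0.432 d → k = ln 2 / 0.432 = 1.605 d⁻¹.
After decay, C = 22.26 × e^(−kt) = 22.26 × 0.7005 = 15.59 µg/L.
Second outfall: C = (54840·15.59 + 1300·101.0)/56140 = 17.57 µg/L.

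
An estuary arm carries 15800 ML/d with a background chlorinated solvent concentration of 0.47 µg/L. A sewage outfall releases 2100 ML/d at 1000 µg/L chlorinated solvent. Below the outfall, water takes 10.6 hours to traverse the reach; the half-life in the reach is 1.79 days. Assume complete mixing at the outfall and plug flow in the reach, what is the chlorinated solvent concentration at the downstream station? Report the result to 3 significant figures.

99.2 µg/L

Mixed concentration C = ΣQC/ΣQ = (15800·0.4700 + 2100·1000) / 17900 = 2107000/17900 = 117.7 µg/L.
Half-life 1.79 d → k = ln 2 / 1.79 = 0.3872 d⁻¹.
First-order decay: C = 117.7·exp(−k·t) = 117.7·0.8428 = 99.23 µg/L.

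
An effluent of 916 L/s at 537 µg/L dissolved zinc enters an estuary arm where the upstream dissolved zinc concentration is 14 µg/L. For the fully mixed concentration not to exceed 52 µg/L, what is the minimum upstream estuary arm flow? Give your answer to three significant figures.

Set C_mix = 52: (Q·14.00 + 916.0·537.0) / (Q + 916.0) = 52
→ Q = 916.0·(537.0 − 52)/(52 − 14.00) = 11690 L/s.

11700 L/s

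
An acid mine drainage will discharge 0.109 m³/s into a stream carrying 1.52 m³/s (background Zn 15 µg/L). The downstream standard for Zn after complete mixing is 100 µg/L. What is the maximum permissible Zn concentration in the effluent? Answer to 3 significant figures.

1290 µg/L

At the limit, (Qr·Cr + Qe·Cₑ)/(Qr + Qe) = 100:
Cₑ = (1.629·100 − 1.520·15.00) / 0.1090 = 1285 µg/L.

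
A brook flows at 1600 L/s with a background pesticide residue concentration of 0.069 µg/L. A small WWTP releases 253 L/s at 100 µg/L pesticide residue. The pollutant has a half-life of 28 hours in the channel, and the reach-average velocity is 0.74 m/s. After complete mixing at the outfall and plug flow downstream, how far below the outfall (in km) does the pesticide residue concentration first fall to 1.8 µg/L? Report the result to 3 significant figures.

219 km

Flow-weighted average: C = (1600·0.06900 + 253.0·100.0) / 1853 = 25410/1853 = 13.71 µg/L.
Half-life 28 h → k = ln 2 / 28 = 0.02476 h⁻¹ = 0.5941 d⁻¹.
Set 13.71·exp(−k·t) = 1.8 → t = ln(13.71/1.8)/k = 295300 s = 82.03 h.
Distance = v·t = 0.74·295300 = 218500 m = 218.5 km.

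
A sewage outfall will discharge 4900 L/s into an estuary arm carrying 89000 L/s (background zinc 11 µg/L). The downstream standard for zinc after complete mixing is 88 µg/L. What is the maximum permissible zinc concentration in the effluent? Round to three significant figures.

1490 µg/L

At the limit, (Qr·Cr + Qe·Cₑ)/(Qr + Qe) = 88:
Cₑ = (93900·88 − 89000·11.00) / 4900 = 1487 µg/L.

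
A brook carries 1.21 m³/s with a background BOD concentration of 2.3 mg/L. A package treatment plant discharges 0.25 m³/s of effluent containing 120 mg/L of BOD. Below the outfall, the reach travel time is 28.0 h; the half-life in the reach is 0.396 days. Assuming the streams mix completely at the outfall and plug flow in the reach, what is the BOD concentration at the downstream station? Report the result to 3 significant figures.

Mass balance: C = (1.210·2.300 + 0.2500·120.0) / 1.460 = 32.78/1.460 = 22.45 mg/L.
Half-life 0.396 d → k = ln 2 / 0.396 = 1.750 d⁻¹.
First-order decay: C = 22.45·exp(−k·t) = 22.45·0.1298 = 2.914 mg/L.

2.91 mg/L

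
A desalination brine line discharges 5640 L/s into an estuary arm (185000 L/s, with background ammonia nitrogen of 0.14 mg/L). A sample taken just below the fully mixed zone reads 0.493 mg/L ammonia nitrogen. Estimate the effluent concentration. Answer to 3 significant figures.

12.1 mg/L

Mass balance: 185000·0.1400 + 5640·Cₑ = 190600·0.4930
→ Cₑ = (190600·0.4930 − 185000·0.1400) / 5640 = 12.07 mg/L.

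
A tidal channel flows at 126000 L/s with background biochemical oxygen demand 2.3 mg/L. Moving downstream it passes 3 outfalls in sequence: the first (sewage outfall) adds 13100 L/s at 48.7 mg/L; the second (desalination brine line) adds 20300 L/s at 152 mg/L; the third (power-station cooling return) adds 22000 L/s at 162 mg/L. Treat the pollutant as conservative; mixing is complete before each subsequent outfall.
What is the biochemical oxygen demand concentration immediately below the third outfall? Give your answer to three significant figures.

41.8 mg/L

Outfall 1: combined Q = 139100 L/s; C = (126000·2.300 + 13100·48.70)/139100 = 6.670 mg/L.
Outfall 2: combined Q = 159400 L/s; C = (139100·6.670 + 20300·152.0)/159400 = 25.18 mg/L.
Outfall 3: combined Q = 181400 L/s; C = (159400·25.18 + 22000·162.0)/181400 = 41.77 mg/L.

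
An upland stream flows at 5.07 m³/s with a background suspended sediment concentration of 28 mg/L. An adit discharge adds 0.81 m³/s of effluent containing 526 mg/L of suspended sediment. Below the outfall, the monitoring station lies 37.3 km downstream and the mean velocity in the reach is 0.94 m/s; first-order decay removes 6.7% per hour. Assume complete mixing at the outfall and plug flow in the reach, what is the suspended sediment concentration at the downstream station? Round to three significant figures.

After mixing, C = (5.070·28.00 + 0.8100·526.0) / 5.880 = 568.0/5.880 = 96.60 mg/L.
Travel time t = 37.3·1000 / 0.94 = 39680 s = 11.02 h.
6.7%/h lost → k = −ln(1 − 0.067) = 0.06935 h⁻¹.
First-order decay: C = 96.60·exp(−k·t) = 96.60·0.4656 = 44.98 mg/L.

45.0 mg/L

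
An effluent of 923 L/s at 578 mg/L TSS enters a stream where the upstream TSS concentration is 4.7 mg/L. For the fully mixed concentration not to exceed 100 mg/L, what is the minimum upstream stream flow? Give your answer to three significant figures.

4630 L/s

Set C_mix = 100: (Q·4.700 + 923.0·578.0) / (Q + 923.0) = 100
→ Q = 923.0·(578.0 − 100)/(100 − 4.700) = 4630 L/s.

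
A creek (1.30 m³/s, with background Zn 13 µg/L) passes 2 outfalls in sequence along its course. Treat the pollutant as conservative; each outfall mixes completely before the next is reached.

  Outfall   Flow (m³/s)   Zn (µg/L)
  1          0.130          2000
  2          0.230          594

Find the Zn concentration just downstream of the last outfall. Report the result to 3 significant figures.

249 µg/L

Outfall 1: combined Q = 1.430 m³/s; C = (1.300·13.00 + 0.1300·2000)/1.430 = 193.6 µg/L.
Outfall 2: combined Q = 1.660 m³/s; C = (1.430·193.6 + 0.2300·594.0)/1.660 = 249.1 µg/L.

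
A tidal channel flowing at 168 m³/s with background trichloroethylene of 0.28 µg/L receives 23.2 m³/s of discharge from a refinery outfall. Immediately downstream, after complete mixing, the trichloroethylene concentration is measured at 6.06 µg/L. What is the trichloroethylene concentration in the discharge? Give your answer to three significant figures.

Mass balance: 168.0·0.2800 + 23.20·Cₑ = 191.2·6.060
→ Cₑ = (191.2·6.060 − 168.0·0.2800) / 23.20 = 47.92 µg/L.

47.9 µg/L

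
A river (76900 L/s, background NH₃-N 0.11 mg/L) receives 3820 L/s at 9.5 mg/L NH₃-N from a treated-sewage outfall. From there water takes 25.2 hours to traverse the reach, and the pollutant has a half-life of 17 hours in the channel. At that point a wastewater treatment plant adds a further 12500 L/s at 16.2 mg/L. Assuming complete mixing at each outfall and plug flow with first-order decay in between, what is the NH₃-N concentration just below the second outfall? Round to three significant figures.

2.34 mg/L

Conservation of mass: C = (76900·0.1100 + 3820·9.500) / 80720 = 44750/80720 = 0.5544 mg/L; combined flow 80720 L/s.
Half-life 17 h → k = ln 2 / 17 = 0.04077 h⁻¹ = 0.9786 d⁻¹.
After decay, C = 0.5544 × e^(−kt) = 0.5544 × 0.3579 = 0.1984 mg/L.
Second outfall: C = (80720·0.1984 + 12500·16.20)/93220 = 2.344 mg/L.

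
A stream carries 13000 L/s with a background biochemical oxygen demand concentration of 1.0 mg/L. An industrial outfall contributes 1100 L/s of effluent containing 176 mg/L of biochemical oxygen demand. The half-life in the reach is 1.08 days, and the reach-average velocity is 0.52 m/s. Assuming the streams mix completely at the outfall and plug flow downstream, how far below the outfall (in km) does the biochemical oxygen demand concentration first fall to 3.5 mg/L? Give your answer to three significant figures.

100 km

Conservation of mass: C = (13000·1.000 + 1100·176.0) / 14100 = 206600/14100 = 14.65 mg/L.
Half-life 1.08 d → k = ln 2 / 1.08 = 0.6418 d⁻¹.
Set 14.65·exp(−k·t) = 3.5 → t = ln(14.65/3.5)/k = 192800 s = 53.54 h.
Distance = v·t = 0.52·192800 = 100200 m = 100.2 km.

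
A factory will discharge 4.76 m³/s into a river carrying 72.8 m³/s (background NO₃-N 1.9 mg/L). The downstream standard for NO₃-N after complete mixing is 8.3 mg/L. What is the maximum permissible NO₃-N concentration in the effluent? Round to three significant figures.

At the limit, (Qr·Cr + Qe·Cₑ)/(Qr + Qe) = 8.3:
Cₑ = (77.56·8.3 − 72.80·1.900) / 4.760 = 106.2 mg/L.

106 mg/L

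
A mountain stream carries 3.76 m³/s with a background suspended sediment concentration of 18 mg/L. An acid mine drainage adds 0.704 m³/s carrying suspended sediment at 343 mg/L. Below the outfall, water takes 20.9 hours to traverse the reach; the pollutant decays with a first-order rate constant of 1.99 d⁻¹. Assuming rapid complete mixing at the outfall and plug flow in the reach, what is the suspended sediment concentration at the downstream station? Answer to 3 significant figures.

12.2 mg/L

After mixing, C = (3.760·18.00 + 0.7040·343.0) / 4.464 = 309.2/4.464 = 69.25 mg/L.
Applying C = C₀e^(−kt): 69.25 × 0.1768 = 12.24 mg/L.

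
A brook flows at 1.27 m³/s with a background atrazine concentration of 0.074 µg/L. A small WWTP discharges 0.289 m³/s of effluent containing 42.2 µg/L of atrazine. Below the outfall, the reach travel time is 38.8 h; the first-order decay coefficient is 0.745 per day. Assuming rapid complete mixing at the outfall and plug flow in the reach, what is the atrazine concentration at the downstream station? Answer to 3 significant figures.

2.36 µg/L

Flow-weighted average: C = (1.270·0.07400 + 0.2890·42.20) / 1.559 = 12.29/1.559 = 7.883 µg/L.
After decay, C = 7.883 × e^(−kt) = 7.883 × 0.2999 = 2.364 µg/L.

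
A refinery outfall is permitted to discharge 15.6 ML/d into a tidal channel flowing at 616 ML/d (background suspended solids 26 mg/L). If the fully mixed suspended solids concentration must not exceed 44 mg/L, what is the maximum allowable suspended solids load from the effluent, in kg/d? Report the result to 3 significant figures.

Mass balance at the limit: 616.0·26.00 + 15.60·Cₑ = 631.6·44 → Cₑ = 754.8 mg/L.
15.60 ML/d = 0.1806 m³/s. Load = 0.1806 m³/s × 754.8 g/m³ × 86 400 s/d = 11770 kg/d.

11800 kg/d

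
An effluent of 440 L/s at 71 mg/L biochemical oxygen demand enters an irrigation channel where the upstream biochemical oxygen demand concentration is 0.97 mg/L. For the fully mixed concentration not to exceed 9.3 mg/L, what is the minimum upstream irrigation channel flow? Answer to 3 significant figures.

3260 L/s

Set C_mix = 9.3: (Q·0.9700 + 440.0·71.00) / (Q + 440.0) = 9.3
→ Q = 440.0·(71.00 − 9.3)/(9.3 − 0.9700) = 3259 L/s.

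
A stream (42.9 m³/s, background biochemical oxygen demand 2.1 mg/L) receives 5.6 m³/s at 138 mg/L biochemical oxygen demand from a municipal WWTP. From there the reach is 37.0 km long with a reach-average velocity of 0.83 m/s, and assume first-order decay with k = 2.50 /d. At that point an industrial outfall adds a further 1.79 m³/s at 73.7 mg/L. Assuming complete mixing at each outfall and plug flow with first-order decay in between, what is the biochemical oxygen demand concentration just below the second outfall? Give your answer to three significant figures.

After mixing, C = (42.90·2.100 + 5.600·138.0) / 48.50 = 862.9/48.50 = 17.79 mg/L; combined flow 48.50 m³/s.
Travel time t = 37.0·1000 / 0.83 = 44580 s = 12.38 h.
First-order decay: C = 17.79·exp(−k·t) = 17.79·0.2753 = 4.898 mg/L.
At the second outfall, C = (48.50·4.898 + 1.790·73.70) / (48.50 + 1.790) = 7.347 mg/L.

7.35 mg/L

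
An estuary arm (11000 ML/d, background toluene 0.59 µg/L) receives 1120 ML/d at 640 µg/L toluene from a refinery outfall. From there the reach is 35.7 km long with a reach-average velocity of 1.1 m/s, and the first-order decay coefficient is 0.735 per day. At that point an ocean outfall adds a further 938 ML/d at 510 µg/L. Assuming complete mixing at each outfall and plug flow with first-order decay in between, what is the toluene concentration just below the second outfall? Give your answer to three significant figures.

78.7 µg/L

Mixed concentration C = ΣQC/ΣQ = (11000·0.5900 + 1120·640.0) / 12120 = 723300/12120 = 59.68 µg/L; combined flow 12120 ML/d.
Travel time t = 35.7·1000 / 1.1 = 32450 s = 9.015 h.
After decay, C = 59.68 × e^(−kt) = 59.68 × 0.7587 = 45.28 µg/L.
At the second outfall, C = (12120·45.28 + 938.0·510.0) / (12120 + 938.0) = 78.66 µg/L.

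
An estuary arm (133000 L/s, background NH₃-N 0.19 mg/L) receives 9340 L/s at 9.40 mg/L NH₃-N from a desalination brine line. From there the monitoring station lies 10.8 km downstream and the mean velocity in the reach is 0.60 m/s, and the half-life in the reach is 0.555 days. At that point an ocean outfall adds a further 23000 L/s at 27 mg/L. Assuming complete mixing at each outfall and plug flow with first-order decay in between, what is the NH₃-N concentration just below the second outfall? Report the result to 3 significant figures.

4.28 mg/L

Flow-weighted average: C = (133000·0.1900 + 9340·9.400) / 142300 = 113100/142300 = 0.7943 mg/L; combined flow 142300 L/s.
Travel time t = 10.8·1000 / 0.60 = 18000 s = 5.000 h.
Half-life 0.555 d → k = ln 2 / 0.555 = 1.249 d⁻¹.
After decay, C = 0.7943 × e^(−kt) = 0.7943 × 0.7709 = 0.6124 mg/L.
Second outfall: C = (142300·0.6124 + 23000·27.00)/165300 = 4.283 mg/L.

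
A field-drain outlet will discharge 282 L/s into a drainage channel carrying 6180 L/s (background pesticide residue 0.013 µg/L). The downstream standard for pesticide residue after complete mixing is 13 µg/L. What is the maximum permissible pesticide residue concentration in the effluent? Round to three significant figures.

298 µg/L

At the limit, (Qr·Cr + Qe·Cₑ)/(Qr + Qe) = 13:
Cₑ = (6462·13 − 6180·0.01300) / 282.0 = 297.6 µg/L.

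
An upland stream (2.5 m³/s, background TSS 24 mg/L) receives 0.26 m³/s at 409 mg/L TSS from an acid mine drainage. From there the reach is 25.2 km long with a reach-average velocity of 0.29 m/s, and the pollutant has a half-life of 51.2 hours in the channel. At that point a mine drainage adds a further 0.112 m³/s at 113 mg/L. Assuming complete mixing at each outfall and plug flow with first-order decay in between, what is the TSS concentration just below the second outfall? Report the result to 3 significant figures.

46.2 mg/L

Flow-weighted average: C = (2.500·24.00 + 0.2600·409.0) / 2.760 = 166.3/2.760 = 60.27 mg/L; combined flow 2.760 m³/s.
Travel time t = 25.2·1000 / 0.29 = 86900 s = 24.14 h.
Half-life 51.2 h → k = ln 2 / 51.2 = 0.01354 h⁻¹ = 0.3249 d⁻¹.
After decay, C = 60.27 × e^(−kt) = 60.27 × 0.7212 = 43.47 mg/L.
Second outfall: C = (2.760·43.47 + 0.1120·113.0)/2.872 = 46.18 mg/L.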